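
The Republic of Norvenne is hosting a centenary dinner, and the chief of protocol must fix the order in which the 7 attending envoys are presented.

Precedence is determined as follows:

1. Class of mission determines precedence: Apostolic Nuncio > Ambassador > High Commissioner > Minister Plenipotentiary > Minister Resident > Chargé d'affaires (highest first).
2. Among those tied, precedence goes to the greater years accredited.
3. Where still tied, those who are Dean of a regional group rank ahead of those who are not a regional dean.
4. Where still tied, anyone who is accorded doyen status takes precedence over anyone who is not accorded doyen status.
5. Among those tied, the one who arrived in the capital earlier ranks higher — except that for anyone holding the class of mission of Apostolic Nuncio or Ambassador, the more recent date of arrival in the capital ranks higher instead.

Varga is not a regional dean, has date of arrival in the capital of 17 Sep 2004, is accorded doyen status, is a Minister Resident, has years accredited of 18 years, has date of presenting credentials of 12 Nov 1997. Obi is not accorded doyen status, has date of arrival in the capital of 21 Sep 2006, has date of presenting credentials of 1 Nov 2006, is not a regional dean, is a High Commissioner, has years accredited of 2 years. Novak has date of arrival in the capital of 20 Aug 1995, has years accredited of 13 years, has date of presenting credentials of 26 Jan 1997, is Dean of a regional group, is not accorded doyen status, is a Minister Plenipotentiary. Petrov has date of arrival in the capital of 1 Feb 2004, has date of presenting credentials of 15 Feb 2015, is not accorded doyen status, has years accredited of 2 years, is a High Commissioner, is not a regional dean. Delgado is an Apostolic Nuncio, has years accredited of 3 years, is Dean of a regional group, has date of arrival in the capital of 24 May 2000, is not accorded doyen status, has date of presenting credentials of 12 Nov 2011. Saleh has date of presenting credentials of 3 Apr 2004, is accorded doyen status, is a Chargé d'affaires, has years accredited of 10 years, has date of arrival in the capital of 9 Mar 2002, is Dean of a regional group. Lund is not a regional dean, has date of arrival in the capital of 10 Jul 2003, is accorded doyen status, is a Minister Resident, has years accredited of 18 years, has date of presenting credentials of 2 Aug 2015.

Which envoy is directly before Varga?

Lund

By class of mission: Delgado (Apostolic Nuncio); then Petrov and Obi (High Commissioner); then Novak (Minister Plenipotentiary); then Lund and Varga (Minister Resident); then Saleh (Chargé d'affaires).
Petrov and Obi both have years accredited 2 years, so the next rule applies.
Petrov and Obi are each not a regional dean, so the next rule applies.
Petrov and Obi are each not accorded doyen status, so the next rule applies.
Among Petrov and Obi, by date of arrival in the capital (earlier first): Petrov (1 Feb 2004) before Obi (21 Sep 2006).
Lund and Varga both have years accredited 18 years, so the next rule applies.
Lund and Varga are each not a regional dean, so the next rule applies.
Lund and Varga are each accorded doyen status, so the next rule applies.
Among Lund and Varga, by date of arrival in the capital (earlier first): Lund (10 Jul 2003) before Varga (17 Sep 2004).
Order: Delgado, Petrov, Obi, Novak, Lund, Varga, Saleh.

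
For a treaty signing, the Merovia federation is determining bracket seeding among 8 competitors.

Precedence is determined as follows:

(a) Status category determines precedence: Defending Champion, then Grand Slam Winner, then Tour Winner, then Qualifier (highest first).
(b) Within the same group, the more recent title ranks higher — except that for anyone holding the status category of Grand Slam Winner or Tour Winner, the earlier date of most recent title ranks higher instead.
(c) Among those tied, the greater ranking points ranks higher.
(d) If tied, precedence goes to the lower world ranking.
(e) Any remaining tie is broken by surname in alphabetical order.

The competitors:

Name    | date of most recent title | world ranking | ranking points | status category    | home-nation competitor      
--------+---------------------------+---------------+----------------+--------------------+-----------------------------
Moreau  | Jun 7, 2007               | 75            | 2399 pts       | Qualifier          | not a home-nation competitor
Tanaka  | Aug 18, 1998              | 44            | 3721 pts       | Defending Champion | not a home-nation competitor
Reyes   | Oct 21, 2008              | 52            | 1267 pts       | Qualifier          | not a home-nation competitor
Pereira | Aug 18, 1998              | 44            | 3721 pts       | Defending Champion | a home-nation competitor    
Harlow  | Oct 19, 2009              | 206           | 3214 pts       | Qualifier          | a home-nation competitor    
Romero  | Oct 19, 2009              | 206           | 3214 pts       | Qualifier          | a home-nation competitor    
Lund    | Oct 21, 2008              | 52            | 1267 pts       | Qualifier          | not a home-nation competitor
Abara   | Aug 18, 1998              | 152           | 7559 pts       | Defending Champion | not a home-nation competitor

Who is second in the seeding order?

Pereira

By status category: Abara, Pereira and Tanaka (Defending Champion); then Harlow, Romero, Lund, Reyes and Moreau (Qualifier).
Abara, Pereira and Tanaka all have date of most recent title Aug 18, 1998, so the next rule applies.
Among Abara, Pereira and Tanaka, by ranking points (higher first): Abara (7559 pts) before Pereira and Tanaka (3721 pts).
Pereira and Tanaka both have world ranking 44, so the next rule applies.
Among Pereira and Tanaka, alphabetically by surname: Pereira before Tanaka.
Among Harlow, Romero, Lund, Reyes and Moreau, by date of most recent title (later first): Harlow and Romero (Oct 19, 2009) before Lund and Reyes (Oct 21, 2008) before Moreau (Jun 7, 2007).
Harlow and Romero both have ranking points 3214 pts, so the next rule applies.
Harlow and Romero both have world ranking 206, so the next rule applies.
Among Harlow and Romero, alphabetically by surname: Harlow before Romero.
Lund and Reyes both have ranking points 1267 pts, so the next rule applies.
Lund and Reyes both have world ranking 52, so the next rule applies.
Among Lund and Reyes, alphabetically by surname: Lund before Reyes.
Order: Abara, Pereira, Tanaka, Harlow, Romero, Lund, Reyes, Moreau.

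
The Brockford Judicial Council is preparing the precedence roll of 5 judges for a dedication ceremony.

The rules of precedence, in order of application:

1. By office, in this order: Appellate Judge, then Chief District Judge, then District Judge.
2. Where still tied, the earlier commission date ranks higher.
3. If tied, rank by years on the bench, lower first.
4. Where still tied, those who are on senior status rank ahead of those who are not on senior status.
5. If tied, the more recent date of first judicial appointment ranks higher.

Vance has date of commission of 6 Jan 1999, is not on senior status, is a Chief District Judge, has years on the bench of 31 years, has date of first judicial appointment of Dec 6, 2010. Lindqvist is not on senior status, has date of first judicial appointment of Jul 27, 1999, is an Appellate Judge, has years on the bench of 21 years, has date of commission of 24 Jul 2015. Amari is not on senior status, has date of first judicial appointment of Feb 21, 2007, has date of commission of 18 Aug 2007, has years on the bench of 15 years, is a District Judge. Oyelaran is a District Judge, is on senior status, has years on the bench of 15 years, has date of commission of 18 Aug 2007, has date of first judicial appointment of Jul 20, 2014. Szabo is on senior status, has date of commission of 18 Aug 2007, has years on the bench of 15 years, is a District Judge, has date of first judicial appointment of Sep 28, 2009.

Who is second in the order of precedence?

Vance

By office: Lindqvist (Appellate Judge); then Vance (Chief District Judge); then Oyelaran, Szabo and Amari (District Judge).
Oyelaran, Szabo and Amari all have date of commission 18 Aug 2007, so the next rule applies.
Oyelaran, Szabo and Amari all have years on the bench 15 years, so the next rule applies.
Among Oyelaran, Szabo and Amari, on senior status before not on senior status: Oyelaran and Szabo (on senior status) before Amari (not on senior status).
Among Oyelaran and Szabo, by date of first judicial appointment (later first): Oyelaran (Jul 20, 2014) before Szabo (Sep 28, 2009).
Order: Lindqvist, Vance, Oyelaran, Szabo, Amari.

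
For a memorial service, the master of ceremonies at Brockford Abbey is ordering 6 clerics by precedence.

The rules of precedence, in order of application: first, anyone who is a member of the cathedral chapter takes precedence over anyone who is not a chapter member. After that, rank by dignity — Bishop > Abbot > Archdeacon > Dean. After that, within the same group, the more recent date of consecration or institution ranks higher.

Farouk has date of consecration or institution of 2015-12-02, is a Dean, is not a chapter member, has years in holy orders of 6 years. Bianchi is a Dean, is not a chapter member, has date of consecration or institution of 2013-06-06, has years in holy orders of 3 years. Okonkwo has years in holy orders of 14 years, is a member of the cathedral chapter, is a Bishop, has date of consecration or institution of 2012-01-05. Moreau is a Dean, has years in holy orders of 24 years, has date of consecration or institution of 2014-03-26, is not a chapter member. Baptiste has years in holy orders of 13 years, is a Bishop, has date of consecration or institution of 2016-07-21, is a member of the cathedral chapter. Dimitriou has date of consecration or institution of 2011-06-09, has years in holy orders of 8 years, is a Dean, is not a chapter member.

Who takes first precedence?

By the first rule: Baptiste and Okonkwo (both a member of the cathedral chapter); then Farouk, Moreau, Bianchi and Dimitriou (each not a chapter member).
Baptiste and Okonkwo are each Bishop, so the next rule applies.
Among Baptiste and Okonkwo, by date of consecration or institution (later first): Baptiste (2016-07-21) before Okonkwo (2012-01-05).
Farouk, Moreau, Bianchi and Dimitriou are each Dean, so the next rule applies.
Among Farouk, Moreau, Bianchi and Dimitriou, by date of consecration or institution (later first): Farouk (2015-12-02) before Moreau (2014-03-26) before Bianchi (2013-06-06) before Dimitriou (2011-06-09).
Order: Baptiste, Okonkwo, Farouk, Moreau, Bianchi, Dimitriou.

Baptiste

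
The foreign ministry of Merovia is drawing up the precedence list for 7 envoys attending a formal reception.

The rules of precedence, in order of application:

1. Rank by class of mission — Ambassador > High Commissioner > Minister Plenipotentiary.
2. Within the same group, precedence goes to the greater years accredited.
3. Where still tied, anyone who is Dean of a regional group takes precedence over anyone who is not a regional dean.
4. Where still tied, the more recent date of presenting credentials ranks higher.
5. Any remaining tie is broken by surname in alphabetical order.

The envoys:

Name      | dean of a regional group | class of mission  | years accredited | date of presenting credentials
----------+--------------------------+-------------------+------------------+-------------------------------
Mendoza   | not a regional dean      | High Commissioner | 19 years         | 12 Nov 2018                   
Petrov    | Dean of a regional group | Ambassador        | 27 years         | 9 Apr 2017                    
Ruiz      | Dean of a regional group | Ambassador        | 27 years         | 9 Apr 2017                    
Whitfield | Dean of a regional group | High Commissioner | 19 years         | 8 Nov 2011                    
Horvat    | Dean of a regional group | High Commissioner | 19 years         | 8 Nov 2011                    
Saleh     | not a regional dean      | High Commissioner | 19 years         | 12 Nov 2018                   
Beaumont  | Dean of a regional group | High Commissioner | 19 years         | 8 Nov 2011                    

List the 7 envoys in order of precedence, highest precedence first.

Petrov, Ruiz, Beaumont, Horvat, Whitfield, Mendoza, Saleh

By class of mission: Petrov and Ruiz (Ambassador); then Beaumont, Horvat, Whitfield, Mendoza and Saleh (High Commissioner).
Petrov and Ruiz both have years accredited 27 years, so the next rule applies.
Petrov and Ruiz are each Dean of a regional group, so the next rule applies.
Petrov and Ruiz both have date of presenting credentials 9 Apr 2017, so the next rule applies.
Among Petrov and Ruiz, alphabetically by surname: Petrov before Ruiz.
Beaumont, Horvat, Whitfield, Mendoza and Saleh all have years accredited 19 years, so the next rule applies.
Among Beaumont, Horvat, Whitfield, Mendoza and Saleh, Dean of a regional group before not a regional dean: Beaumont, Horvat and Whitfield (Dean of a regional group) before Mendoza and Saleh (not a regional dean).
Beaumont, Horvat and Whitfield all have date of presenting credentials 8 Nov 2011, so the next rule applies.
Among Beaumont, Horvat and Whitfield, alphabetically by surname: Beaumont before Horvat before Whitfield.
Mendoza and Saleh both have date of presenting credentials 12 Nov 2018, so the next rule applies.
Among Mendoza and Saleh, alphabetically by surname: Mendoza before Saleh.
Full order: Petrov, Ruiz, Beaumont, Horvat, Whitfield, Mendoza, Saleh.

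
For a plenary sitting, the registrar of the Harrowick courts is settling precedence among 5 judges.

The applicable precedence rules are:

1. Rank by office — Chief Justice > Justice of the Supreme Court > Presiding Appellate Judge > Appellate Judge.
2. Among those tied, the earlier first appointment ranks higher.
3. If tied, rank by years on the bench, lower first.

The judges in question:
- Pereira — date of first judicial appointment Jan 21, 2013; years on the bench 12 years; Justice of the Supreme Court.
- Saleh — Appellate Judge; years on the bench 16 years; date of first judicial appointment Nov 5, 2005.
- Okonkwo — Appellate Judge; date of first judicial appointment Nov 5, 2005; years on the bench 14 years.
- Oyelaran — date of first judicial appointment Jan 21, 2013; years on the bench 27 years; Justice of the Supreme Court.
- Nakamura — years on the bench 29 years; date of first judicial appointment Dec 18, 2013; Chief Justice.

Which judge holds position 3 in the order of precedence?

By office: Nakamura (Chief Justice); then Pereira and Oyelaran (Justice of the Supreme Court); then Okonkwo and Saleh (Appellate Judge).
Pereira and Oyelaran both have date of first judicial appointment Jan 21, 2013, so the next rule applies.
Among Pereira and Oyelaran, by years on the bench (lower first): Pereira (12 years) before Oyelaran (27 years).
Okonkwo and Saleh both have date of first judicial appointment Nov 5, 2005, so the next rule applies.
Among Okonkwo and Saleh, by years on the bench (lower first): Okonkwo (14 years) before Saleh (16 years).
Order: Nakamura, Pereira, Oyelaran, Okonkwo, Saleh.

Oyelaran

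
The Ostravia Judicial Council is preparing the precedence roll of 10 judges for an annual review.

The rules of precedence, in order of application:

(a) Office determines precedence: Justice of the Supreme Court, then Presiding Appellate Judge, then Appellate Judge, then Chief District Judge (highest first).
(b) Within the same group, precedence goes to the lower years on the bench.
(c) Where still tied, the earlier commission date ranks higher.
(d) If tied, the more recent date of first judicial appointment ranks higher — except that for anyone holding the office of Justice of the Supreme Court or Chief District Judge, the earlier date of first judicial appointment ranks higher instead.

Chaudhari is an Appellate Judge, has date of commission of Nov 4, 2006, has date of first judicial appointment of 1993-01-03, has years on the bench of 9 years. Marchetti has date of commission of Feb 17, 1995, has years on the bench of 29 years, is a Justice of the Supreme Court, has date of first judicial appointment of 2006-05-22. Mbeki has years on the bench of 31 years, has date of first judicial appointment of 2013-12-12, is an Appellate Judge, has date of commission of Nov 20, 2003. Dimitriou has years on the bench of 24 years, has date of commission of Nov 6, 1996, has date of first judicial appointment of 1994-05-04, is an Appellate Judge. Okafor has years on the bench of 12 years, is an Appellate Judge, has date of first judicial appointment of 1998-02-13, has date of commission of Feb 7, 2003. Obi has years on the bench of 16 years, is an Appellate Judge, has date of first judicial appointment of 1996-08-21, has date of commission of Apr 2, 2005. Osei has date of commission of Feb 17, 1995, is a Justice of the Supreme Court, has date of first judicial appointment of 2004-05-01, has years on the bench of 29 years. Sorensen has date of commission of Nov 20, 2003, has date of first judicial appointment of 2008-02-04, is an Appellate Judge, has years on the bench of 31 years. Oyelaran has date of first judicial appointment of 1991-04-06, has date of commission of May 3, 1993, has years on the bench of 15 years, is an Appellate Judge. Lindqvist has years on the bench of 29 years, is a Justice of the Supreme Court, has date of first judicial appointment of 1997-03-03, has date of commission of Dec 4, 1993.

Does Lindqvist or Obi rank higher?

By office: Lindqvist, Osei and Marchetti (Justice of the Supreme Court); then Chaudhari, Okafor, Oyelaran, Obi, Dimitriou, Mbeki and Sorensen (Appellate Judge).
Lindqvist, Osei and Marchetti all have years on the bench 29 years, so the next rule applies.
Among Lindqvist, Osei and Marchetti, by date of commission (earlier first): Lindqvist (Dec 4, 1993) before Osei and Marchetti (Feb 17, 1995).
Among Osei and Marchetti, by date of first judicial appointment (earlier first) (reversed rule for this group): Osei (2004-05-01) before Marchetti (2006-05-22).
Among Chaudhari, Okafor, Oyelaran, Obi, Dimitriou, Mbeki and Sorensen, by years on the bench (lower first): Chaudhari (9 years) before Okafor (12 years) before Oyelaran (15 years) before Obi (16 years) before Dimitriou (24 years) before Mbeki and Sorensen (31 years).
Mbeki and Sorensen both have date of commission Nov 20, 2003, so the next rule applies.
Among Mbeki and Sorensen, by date of first judicial appointment (later first): Mbeki (2013-12-12) before Sorensen (2008-02-04).
So Lindqvist takes precedence.

Lindqvist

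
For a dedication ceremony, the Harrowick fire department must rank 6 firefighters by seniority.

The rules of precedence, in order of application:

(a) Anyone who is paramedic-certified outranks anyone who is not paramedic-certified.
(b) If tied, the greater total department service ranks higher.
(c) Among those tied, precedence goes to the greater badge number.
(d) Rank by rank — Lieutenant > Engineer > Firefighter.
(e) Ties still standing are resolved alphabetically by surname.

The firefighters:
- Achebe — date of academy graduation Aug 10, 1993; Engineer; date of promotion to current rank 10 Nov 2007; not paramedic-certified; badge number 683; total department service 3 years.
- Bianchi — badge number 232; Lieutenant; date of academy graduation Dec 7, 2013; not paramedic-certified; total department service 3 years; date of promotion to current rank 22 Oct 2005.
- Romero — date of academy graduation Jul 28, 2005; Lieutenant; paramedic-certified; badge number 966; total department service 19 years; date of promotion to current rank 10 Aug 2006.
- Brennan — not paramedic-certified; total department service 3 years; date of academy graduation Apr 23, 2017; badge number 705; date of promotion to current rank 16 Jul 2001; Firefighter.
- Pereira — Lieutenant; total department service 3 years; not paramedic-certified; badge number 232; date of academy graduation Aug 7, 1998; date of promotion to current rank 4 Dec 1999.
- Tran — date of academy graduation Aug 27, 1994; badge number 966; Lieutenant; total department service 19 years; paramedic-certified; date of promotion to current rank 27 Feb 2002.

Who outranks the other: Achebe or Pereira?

By the first rule: Romero and Tran (both paramedic-certified); then Brennan, Achebe, Bianchi and Pereira (each not paramedic-certified).
Romero and Tran both have total department service 19 years, so the next rule applies.
Romero and Tran both have badge number 966, so the next rule applies.
Romero and Tran are each Lieutenant, so the next rule applies.
Among Romero and Tran, alphabetically by surname: Romero before Tran.
Brennan, Achebe, Bianchi and Pereira all have total department service 3 years, so the next rule applies.
Among Brennan, Achebe, Bianchi and Pereira, by badge number (higher first): Brennan (705) before Achebe (683) before Bianchi and Pereira (232).
Bianchi and Pereira are each Lieutenant, so the next rule applies.
Among Bianchi and Pereira, alphabetically by surname: Bianchi before Pereira.
So Achebe takes precedence.

Achebe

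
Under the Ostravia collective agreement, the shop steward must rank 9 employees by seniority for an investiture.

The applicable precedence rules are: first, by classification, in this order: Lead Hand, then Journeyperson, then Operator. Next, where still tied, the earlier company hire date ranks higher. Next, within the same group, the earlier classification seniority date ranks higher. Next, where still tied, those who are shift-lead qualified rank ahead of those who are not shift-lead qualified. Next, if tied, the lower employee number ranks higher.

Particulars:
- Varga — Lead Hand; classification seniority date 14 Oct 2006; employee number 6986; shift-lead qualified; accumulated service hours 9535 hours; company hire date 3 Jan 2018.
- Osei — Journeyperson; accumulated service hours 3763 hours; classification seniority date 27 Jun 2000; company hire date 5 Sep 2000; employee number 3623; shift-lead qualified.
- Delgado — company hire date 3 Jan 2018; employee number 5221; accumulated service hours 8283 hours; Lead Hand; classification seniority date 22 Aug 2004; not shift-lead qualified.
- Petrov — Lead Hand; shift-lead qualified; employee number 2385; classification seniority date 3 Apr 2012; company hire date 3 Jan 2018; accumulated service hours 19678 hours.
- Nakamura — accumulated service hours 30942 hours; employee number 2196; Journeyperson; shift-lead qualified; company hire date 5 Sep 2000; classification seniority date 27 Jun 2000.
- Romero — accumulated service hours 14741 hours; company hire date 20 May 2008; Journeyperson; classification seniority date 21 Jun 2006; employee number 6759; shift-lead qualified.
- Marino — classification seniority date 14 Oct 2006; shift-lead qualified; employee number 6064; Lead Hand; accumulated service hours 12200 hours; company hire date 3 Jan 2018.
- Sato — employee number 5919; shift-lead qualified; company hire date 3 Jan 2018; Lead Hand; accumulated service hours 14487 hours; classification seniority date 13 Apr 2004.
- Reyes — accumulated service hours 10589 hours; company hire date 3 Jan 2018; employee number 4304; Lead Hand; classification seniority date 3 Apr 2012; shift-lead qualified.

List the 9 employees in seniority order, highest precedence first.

By classification: Sato, Delgado, Marino, Varga, Petrov and Reyes (Lead Hand); then Nakamura, Osei and Romero (Journeyperson).
Sato, Delgado, Marino, Varga, Petrov and Reyes all have company hire date 3 Jan 2018, so the next rule applies.
Among Sato, Delgado, Marino, Varga, Petrov and Reyes, by classification seniority date (earlier first): Sato (13 Apr 2004) before Delgado (22 Aug 2004) before Marino and Varga (14 Oct 2006) before Petrov and Reyes (3 Apr 2012).
Marino and Varga are each shift-lead qualified, so the next rule applies.
Among Marino and Varga, by employee number (lower first): Marino (6064) before Varga (6986).
Petrov and Reyes are each shift-lead qualified, so the next rule applies.
Among Petrov and Reyes, by employee number (lower first): Petrov (2385) before Reyes (4304).
Among Nakamura, Osei and Romero, by company hire date (earlier first): Nakamura and Osei (5 Sep 2000) before Romero (20 May 2008).
Nakamura and Osei both have classification seniority date 27 Jun 2000, so the next rule applies.
Nakamura and Osei are each shift-lead qualified, so the next rule applies.
Among Nakamura and Osei, by employee number (lower first): Nakamura (2196) before Osei (3623).
Full order: Sato, Delgado, Marino, Varga, Petrov, Reyes, Nakamura, Osei, Romero.

Sato, Delgado, Marino, Varga, Petrov, Reyes, Nakamura, Osei, Romero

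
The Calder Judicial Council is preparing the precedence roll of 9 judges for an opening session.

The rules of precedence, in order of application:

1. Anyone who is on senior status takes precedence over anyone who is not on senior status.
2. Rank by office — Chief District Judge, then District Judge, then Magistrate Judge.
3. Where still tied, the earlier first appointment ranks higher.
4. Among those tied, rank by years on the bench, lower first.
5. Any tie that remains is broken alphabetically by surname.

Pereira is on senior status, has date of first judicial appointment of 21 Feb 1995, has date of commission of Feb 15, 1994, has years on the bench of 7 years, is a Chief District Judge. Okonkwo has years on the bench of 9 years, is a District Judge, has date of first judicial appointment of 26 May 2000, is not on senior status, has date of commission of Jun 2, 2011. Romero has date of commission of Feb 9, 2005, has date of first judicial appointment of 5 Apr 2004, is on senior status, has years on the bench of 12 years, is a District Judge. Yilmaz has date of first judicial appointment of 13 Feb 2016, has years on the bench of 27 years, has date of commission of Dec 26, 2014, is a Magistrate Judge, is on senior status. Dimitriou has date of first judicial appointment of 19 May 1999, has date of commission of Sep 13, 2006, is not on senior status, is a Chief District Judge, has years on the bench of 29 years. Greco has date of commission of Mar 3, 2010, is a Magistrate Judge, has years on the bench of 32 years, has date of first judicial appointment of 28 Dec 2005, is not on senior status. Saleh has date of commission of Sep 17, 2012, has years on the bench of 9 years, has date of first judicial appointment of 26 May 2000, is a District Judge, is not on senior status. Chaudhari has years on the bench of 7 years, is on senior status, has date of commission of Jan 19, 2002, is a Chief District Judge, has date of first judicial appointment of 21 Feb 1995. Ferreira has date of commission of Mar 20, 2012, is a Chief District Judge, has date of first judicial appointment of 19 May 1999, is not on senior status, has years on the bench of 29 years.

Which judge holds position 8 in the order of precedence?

By the first rule: Chaudhari, Pereira, Romero and Yilmaz (each on senior status); then Dimitriou, Ferreira, Okonkwo, Saleh and Greco (each not on senior status).
Among Chaudhari, Pereira, Romero and Yilmaz, by office: Chaudhari and Pereira (Chief District Judge) before Romero (District Judge) before Yilmaz (Magistrate Judge).
Chaudhari and Pereira both have date of first judicial appointment 21 Feb 1995, so the next rule applies.
Chaudhari and Pereira both have years on the bench 7 years, so the next rule applies.
Among Chaudhari and Pereira, alphabetically by surname: Chaudhari before Pereira.
Among Dimitriou, Ferreira, Okonkwo, Saleh and Greco, by office: Dimitriou and Ferreira (Chief District Judge) before Okonkwo and Saleh (District Judge) before Greco (Magistrate Judge).
Dimitriou and Ferreira both have date of first judicial appointment 19 May 1999, so the next rule applies.
Dimitriou and Ferreira both have years on the bench 29 years, so the next rule applies.
Among Dimitriou and Ferreira, alphabetically by surname: Dimitriou before Ferreira.
Okonkwo and Saleh both have date of first judicial appointment 26 May 2000, so the next rule applies.
Okonkwo and Saleh both have years on the bench 9 years, so the next rule applies.
Among Okonkwo and Saleh, alphabetically by surname: Okonkwo before Saleh.
Order: Chaudhari, Pereira, Romero, Yilmaz, Dimitriou, Ferreira, Okonkwo, Saleh, Greco.

Saleh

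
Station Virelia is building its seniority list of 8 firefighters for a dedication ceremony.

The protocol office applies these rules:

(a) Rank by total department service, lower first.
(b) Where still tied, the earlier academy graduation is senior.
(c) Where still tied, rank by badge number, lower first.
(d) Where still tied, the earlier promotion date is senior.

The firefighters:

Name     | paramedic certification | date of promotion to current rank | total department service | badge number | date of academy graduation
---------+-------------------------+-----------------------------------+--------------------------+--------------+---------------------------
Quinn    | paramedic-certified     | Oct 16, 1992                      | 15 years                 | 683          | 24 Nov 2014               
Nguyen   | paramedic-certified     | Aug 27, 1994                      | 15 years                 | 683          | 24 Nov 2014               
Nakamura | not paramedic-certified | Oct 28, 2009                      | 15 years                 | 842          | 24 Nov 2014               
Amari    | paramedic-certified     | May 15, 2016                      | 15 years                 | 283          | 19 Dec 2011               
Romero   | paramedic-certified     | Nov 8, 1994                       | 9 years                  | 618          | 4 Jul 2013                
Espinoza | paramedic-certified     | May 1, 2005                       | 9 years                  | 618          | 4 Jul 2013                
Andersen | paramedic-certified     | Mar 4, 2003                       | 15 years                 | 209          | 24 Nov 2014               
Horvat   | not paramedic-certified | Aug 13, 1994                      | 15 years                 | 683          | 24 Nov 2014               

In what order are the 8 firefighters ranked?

By total department service (lower first): Romero and Espinoza (both 9 years); then Amari, Andersen, Quinn, Horvat, Nguyen and Nakamura (each 15 years).
Romero and Espinoza both have date of academy graduation 4 Jul 2013, so the next rule applies.
Romero and Espinoza both have badge number 618, so the next rule applies.
Among Romero and Espinoza, by date of promotion to current rank (earlier first): Romero (Nov 8, 1994) before Espinoza (May 1, 2005).
Among Amari, Andersen, Quinn, Horvat, Nguyen and Nakamura, by date of academy graduation (earlier first): Amari (19 Dec 2011) before Andersen, Quinn, Horvat, Nguyen and Nakamura (24 Nov 2014).
Among Andersen, Quinn, Horvat, Nguyen and Nakamura, by badge number (lower first): Andersen (209) before Quinn, Horvat and Nguyen (683) before Nakamura (842).
Among Quinn, Horvat and Nguyen, by date of promotion to current rank (earlier first): Quinn (Oct 16, 1992) before Horvat (Aug 13, 1994) before Nguyen (Aug 27, 1994).
Full order: Romero, Espinoza, Amari, Andersen, Quinn, Horvat, Nguyen, Nakamura.

Romero, Espinoza, Amari, Andersen, Quinn, Horvat, Nguyen, Nakamura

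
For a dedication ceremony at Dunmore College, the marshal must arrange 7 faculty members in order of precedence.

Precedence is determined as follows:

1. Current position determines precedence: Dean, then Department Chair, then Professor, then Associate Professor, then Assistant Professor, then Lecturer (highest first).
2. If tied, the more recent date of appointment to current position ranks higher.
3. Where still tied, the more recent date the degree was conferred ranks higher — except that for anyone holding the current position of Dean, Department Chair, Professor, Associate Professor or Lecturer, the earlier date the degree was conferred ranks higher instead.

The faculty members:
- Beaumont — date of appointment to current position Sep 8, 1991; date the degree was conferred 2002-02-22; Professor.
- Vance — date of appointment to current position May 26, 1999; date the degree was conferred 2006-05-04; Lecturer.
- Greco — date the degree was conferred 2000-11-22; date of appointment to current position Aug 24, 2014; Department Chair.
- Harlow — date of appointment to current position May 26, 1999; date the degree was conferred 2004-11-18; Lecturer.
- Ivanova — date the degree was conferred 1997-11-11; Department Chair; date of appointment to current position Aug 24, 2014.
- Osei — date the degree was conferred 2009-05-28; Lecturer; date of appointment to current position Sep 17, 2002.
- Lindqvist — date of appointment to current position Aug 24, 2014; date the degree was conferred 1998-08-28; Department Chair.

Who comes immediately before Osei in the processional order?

Beaumont

By current position: Ivanova, Lindqvist and Greco (Department Chair); then Beaumont (Professor); then Osei, Harlow and Vance (Lecturer).
Ivanova, Lindqvist and Greco all have date of appointment to current position Aug 24, 2014, so the next rule applies.
Among Ivanova, Lindqvist and Greco, by date the degree was conferred (earlier first) (reversed rule for this group): Ivanova (1997-11-11) before Lindqvist (1998-08-28) before Greco (2000-11-22).
Among Osei, Harlow and Vance, by date of appointment to current position (later first): Osei (Sep 17, 2002) before Harlow and Vance (May 26, 1999).
Among Harlow and Vance, by date the degree was conferred (earlier first) (reversed rule for this group): Harlow (2004-11-18) before Vance (2006-05-04).
Order: Ivanova, Lindqvist, Greco, Beaumont, Osei, Harlow, Vance.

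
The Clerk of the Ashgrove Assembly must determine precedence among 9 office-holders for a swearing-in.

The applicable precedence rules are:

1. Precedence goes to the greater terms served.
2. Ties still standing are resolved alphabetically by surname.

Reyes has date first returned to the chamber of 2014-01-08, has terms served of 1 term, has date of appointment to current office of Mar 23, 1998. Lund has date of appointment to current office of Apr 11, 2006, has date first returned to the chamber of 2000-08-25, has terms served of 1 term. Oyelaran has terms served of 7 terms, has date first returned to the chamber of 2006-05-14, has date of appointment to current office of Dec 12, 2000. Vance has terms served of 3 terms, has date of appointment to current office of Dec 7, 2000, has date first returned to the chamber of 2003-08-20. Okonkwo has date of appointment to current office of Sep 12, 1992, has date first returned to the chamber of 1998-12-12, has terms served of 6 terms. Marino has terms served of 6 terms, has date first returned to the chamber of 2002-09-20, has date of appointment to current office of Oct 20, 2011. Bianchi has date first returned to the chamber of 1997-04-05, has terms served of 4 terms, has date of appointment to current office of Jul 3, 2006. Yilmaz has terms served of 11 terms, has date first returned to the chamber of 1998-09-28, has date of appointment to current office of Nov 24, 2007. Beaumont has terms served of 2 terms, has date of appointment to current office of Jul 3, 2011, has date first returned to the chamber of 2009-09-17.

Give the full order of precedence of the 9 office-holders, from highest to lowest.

Yilmaz, Oyelaran, Marino, Okonkwo, Bianchi, Vance, Beaumont, Lund, Reyes

By terms served (higher first): Yilmaz (11 terms); then Oyelaran (7 terms); then Marino and Okonkwo (both 6 terms); then Bianchi (4 terms); then Vance (3 terms); then Beaumont (2 terms); then Lund and Reyes (both 1 term).
Among Marino and Okonkwo, alphabetically by surname: Marino before Okonkwo.
Among Lund and Reyes, alphabetically by surname: Lund before Reyes.
Full order: Yilmaz, Oyelaran, Marino, Okonkwo, Bianchi, Vance, Beaumont, Lund, Reyes.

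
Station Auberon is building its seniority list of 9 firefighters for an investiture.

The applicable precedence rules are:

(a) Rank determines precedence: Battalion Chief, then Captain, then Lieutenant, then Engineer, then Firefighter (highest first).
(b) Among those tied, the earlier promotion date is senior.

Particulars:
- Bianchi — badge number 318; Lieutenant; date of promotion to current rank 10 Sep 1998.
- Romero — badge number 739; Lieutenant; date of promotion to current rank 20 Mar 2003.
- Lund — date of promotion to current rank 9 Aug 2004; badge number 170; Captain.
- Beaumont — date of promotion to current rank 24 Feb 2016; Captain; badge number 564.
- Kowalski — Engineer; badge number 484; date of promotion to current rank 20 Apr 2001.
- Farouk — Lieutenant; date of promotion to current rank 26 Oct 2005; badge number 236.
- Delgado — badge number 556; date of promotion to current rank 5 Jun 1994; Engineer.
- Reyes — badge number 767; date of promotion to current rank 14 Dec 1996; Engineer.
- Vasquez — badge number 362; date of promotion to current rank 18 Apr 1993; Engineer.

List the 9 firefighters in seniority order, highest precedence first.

Lund, Beaumont, Bianchi, Romero, Farouk, Vasquez, Delgado, Reyes, Kowalski

By rank: Lund and Beaumont (Captain); then Bianchi, Romero and Farouk (Lieutenant); then Vasquez, Delgado, Reyes and Kowalski (Engineer).
Among Lund and Beaumont, by date of promotion to current rank (earlier first): Lund (9 Aug 2004) before Beaumont (24 Feb 2016).
Among Bianchi, Romero and Farouk, by date of promotion to current rank (earlier first): Bianchi (10 Sep 1998) before Romero (20 Mar 2003) before Farouk (26 Oct 2005).
Among Vasquez, Delgado, Reyes and Kowalski, by date of promotion to current rank (earlier first): Vasquez (18 Apr 1993) before Delgado (5 Jun 1994) before Reyes (14 Dec 1996) before Kowalski (20 Apr 2001).
Full order: Lund, Beaumont, Bianchi, Romero, Farouk, Vasquez, Delgado, Reyes, Kowalski.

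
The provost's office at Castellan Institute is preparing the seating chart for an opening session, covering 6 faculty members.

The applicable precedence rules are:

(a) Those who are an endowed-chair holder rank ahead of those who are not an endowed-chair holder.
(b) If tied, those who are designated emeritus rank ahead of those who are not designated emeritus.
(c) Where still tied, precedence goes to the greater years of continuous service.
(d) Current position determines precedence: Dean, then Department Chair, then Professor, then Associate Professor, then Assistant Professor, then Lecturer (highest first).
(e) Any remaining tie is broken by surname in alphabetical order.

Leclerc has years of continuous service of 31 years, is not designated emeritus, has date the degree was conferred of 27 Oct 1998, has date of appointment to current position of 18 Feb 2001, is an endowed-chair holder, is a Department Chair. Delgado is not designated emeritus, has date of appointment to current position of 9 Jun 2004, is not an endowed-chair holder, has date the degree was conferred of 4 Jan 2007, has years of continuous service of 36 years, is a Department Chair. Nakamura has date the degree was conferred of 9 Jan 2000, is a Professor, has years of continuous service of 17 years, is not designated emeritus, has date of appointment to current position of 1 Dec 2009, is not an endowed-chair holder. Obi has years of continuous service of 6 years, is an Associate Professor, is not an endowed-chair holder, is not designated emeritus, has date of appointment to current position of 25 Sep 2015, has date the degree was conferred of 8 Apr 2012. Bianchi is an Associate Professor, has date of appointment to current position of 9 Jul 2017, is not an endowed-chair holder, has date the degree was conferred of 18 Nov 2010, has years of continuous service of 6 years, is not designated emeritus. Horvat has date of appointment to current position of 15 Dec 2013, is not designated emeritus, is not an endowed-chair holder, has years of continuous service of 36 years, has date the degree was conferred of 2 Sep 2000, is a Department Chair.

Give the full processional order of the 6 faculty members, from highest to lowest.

Leclerc, Delgado, Horvat, Nakamura, Bianchi, Obi

By the first rule: Leclerc (an endowed-chair holder); then Delgado, Horvat, Nakamura, Bianchi and Obi (each not an endowed-chair holder).
Delgado, Horvat, Nakamura, Bianchi and Obi are each not designated emeritus, so the next rule applies.
Among Delgado, Horvat, Nakamura, Bianchi and Obi, by years of continuous service (higher first): Delgado and Horvat (36 years) before Nakamura (17 years) before Bianchi and Obi (6 years).
Delgado and Horvat are each Department Chair, so the next rule applies.
Among Delgado and Horvat, alphabetically by surname: Delgado before Horvat.
Bianchi and Obi are each Associate Professor, so the next rule applies.
Among Bianchi and Obi, alphabetically by surname: Bianchi before Obi.
Full order: Leclerc, Delgado, Horvat, Nakamura, Bianchi, Obi.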